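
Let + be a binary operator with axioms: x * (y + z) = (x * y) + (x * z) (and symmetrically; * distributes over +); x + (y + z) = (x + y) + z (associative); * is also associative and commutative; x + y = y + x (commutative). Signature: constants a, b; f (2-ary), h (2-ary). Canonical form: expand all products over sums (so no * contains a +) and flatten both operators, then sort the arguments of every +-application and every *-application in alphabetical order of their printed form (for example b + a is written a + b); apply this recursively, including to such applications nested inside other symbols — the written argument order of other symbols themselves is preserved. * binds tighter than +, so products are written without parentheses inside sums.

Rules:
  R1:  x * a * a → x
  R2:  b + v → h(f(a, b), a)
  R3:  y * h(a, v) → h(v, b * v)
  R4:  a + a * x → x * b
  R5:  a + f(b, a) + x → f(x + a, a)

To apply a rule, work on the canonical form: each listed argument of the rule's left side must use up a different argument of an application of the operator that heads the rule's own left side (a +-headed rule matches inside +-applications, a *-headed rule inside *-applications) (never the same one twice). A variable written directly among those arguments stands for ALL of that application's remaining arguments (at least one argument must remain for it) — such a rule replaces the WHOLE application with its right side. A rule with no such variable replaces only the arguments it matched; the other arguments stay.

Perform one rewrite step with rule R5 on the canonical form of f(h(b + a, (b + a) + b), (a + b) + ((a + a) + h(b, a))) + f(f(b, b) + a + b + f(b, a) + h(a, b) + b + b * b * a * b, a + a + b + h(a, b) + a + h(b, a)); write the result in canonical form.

Canonical form:  f(a + a * b * b * b + b + b + f(b, a) + f(b, b) + h(a, b), a + a + a + b + h(a, b) + h(b, a)) + f(h(a + b, a + b + b), a + a + a + b + h(b, a))
Match R5:  consume a, f(b, a);  x := a * b * b * b + b + b + f(b, b) + h(a, b)
The extension variable absorbs all remaining arguments, so the whole application is rewritten.
Giving:  f(f(a + a * b * b * b + b + b + f(b, b) + h(a, b), a), a + a + a + b + h(a, b) + h(b, a)) + f(h(a + b, a + b + b), a + a + a + b + h(b, a))

Answer: f(f(a + a * b * b * b + b + b + f(b, b) + h(a, b), a), a + a + a + b + h(a, b) + h(b, a)) + f(h(a + b, a + b + b), a + a + a + b + h(b, a))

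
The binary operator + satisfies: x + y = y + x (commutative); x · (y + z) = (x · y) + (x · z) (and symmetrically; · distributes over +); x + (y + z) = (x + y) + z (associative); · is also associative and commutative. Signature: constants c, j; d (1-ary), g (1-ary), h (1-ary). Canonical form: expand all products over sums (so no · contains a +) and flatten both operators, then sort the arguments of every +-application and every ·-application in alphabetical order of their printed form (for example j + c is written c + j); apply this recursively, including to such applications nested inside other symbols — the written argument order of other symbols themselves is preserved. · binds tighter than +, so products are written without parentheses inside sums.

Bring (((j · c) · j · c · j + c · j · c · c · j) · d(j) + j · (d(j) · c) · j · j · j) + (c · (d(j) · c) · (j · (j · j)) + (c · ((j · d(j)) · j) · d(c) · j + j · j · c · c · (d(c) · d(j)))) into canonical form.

Expand:  c · c · d(j) · j · j · j + c · c · c · d(j) · j · j + c · d(j) · j · j · j · j + c · c · d(j) · j · j · j + c · d(c) · d(j) · j · j · j + c · c · d(c) · d(j) · j · j
Sort arguments:  c · c · c · d(j) · j · j + c · c · d(c) · d(j) · j · j + c · c · d(j) · j · j · j + c · c · d(j) · j · j · j + c · d(c) · d(j) · j · j · j + c · d(j) · j · j · j · j

Answer: c · c · c · d(j) · j · j + c · c · d(c) · d(j) · j · j + c · c · d(j) · j · j · j + c · c · d(j) · j · j · j + c · d(c) · d(j) · j · j · j + c · d(j) · j · j · j · j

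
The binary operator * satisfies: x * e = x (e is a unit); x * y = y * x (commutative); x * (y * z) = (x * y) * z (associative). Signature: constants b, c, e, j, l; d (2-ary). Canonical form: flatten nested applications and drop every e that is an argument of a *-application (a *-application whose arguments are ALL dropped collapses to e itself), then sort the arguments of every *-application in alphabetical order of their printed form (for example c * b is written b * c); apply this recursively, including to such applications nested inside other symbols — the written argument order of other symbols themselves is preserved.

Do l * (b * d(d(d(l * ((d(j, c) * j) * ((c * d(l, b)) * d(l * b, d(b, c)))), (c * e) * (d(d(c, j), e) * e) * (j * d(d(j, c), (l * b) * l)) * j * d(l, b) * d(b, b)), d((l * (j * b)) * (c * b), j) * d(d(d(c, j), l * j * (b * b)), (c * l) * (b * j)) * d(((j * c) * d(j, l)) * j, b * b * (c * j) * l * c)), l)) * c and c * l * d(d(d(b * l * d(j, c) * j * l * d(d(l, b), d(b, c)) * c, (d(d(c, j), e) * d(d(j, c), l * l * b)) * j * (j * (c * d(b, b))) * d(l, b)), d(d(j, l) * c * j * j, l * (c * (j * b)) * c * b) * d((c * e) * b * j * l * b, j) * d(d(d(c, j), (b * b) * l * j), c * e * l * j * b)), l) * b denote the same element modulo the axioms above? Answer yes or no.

Left:  l * (b * d(d(d(l * ((d(j, c) * j) * ((c * d(l, b)) * d(l * b, d(b, c)))), (c * e) * (d(d(c, j), e) * e) * (j * d(d(j, c), (l * b) * l)) * j * d(l, b) * d(b, b)), d((l * (j * b)) * (c * b), j) * d(d(d(c, j), l * j * (b * b)), (c * l) * (b * j)) * d(((j * c) * d(j, l)) * j, b * b * (c * j) * l * c)), l)) * c
  Merge nested applications:  l * b * d(d(d(l * ((d(j, c) * j) * ((c * d(l, b)) * d(l * b, d(b, c)))), (c * e) * (d(d(c, j), e) * e) * (j * d(d(j, c), (l * b) * l)) * j * d(l, b) * d(b, b)), d((l * (j * b)) * (c * b), j) * d(d(d(c, j), l * j * (b * b)), (c * l) * (b * j)) * d(((j * c) * d(j, l)) * j, b * b * (c * j) * l * c)), l) * c
  Canonicalize subterm:  d(d(d(l * ((d(j, c) * j) * ((c * d(l, b)) * d(l * b, d(b, c)))), (c * e) * (d(d(c, j), e) * e) * (j * d(d(j, c), (l * b) * l)) * j * d(l, b) * d(b, b)), d((l * (j * b)) * (c * b), j) * d(d(d(c, j), l * j * (b * b)), (c * l) * (b * j)) * d(((j * c) * d(j, l)) * j, b * b * (c * j) * l * c)), l)  →  d(d(d(c * d(b * l, d(b, c)) * d(j, c) * d(l, b) * j * l, c * d(b, b) * d(d(c, j), e) * d(d(j, c), b * l * l) * d(l, b) * j * j), d(b * b * c * j * l, j) * d(c * d(j, l) * j * j, b * b * c * c * j * l) * d(d(d(c, j), b * b * j * l), b * c * j * l)), l)
  Order the arguments:  b * c * d(d(d(c * d(b * l, d(b, c)) * d(j, c) * d(l, b) * j * l, c * d(b, b) * d(d(c, j), e) * d(d(j, c), b * l * l) * d(l, b) * j * j), d(b * b * c * j * l, j) * d(c * d(j, l) * j * j, b * b * c * c * j * l) * d(d(d(c, j), b * b * j * l), b * c * j * l)), l) * l
Right:  c * l * d(d(d(b * l * d(j, c) * j * l * d(d(l, b), d(b, c)) * c, (d(d(c, j), e) * d(d(j, c), l * l * b)) * j * (j * (c * d(b, b))) * d(l, b)), d(d(j, l) * c * j * j, l * (c * (j * b)) * c * b) * d((c * e) * b * j * l * b, j) * d(d(d(c, j), (b * b) * l * j), c * e * l * j * b)), l) * b
  Canonicalize subterm:  d(d(d(b * l * d(j, c) * j * l * d(d(l, b), d(b, c)) * c, (d(d(c, j), e) * d(d(j, c), l * l * b)) * j * (j * (c * d(b, b))) * d(l, b)), d(d(j, l) * c * j * j, l * (c * (j * b)) * c * b) * d((c * e) * b * j * l * b, j) * d(d(d(c, j), (b * b) * l * j), c * e * l * j * b)), l)  →  d(d(d(b * c * d(d(l, b), d(b, c)) * d(j, c) * j * l * l, c * d(b, b) * d(d(c, j), e) * d(d(j, c), b * l * l) * d(l, b) * j * j), d(b * b * c * j * l, j) * d(c * d(j, l) * j * j, b * b * c * c * j * l) * d(d(d(c, j), b * b * j * l), b * c * j * l)), l)
  Order the arguments:  b * c * d(d(d(b * c * d(d(l, b), d(b, c)) * d(j, c) * j * l * l, c * d(b, b) * d(d(c, j), e) * d(d(j, c), b * l * l) * d(l, b) * j * j), d(b * b * c * j * l, j) * d(c * d(j, l) * j * j, b * b * c * c * j * l) * d(d(d(c, j), b * b * j * l), b * c * j * l)), l) * l

Answer: no — b * c * d(d(d(c * d(b * l, d(b, c)) * d(j, c) * d(l, b) * j * l, c * d(b, b) * d(d(c, j), e) * d(d(j, c), b * l * l) * d(l, b) * j * j), d(b * b * c * j * l, j) * d(c * d(j, l) * j * j, b * b * c * c * j * l) * d(d(d(c, j), b * b * j * l), b * c * j * l)), l) * l vs b * c * d(d(d(b * c * d(d(l, b), d(b, c)) * d(j, c) * j * l * l, c * d(b, b) * d(d(c, j), e) * d(d(j, c), b * l * l) * d(l, b) * j * j), d(b * b * c * j * l, j) * d(c * d(j, l) * j * j, b * b * c * c * j * l) * d(d(d(c, j), b * b * j * l), b * c * j * l)), l) * l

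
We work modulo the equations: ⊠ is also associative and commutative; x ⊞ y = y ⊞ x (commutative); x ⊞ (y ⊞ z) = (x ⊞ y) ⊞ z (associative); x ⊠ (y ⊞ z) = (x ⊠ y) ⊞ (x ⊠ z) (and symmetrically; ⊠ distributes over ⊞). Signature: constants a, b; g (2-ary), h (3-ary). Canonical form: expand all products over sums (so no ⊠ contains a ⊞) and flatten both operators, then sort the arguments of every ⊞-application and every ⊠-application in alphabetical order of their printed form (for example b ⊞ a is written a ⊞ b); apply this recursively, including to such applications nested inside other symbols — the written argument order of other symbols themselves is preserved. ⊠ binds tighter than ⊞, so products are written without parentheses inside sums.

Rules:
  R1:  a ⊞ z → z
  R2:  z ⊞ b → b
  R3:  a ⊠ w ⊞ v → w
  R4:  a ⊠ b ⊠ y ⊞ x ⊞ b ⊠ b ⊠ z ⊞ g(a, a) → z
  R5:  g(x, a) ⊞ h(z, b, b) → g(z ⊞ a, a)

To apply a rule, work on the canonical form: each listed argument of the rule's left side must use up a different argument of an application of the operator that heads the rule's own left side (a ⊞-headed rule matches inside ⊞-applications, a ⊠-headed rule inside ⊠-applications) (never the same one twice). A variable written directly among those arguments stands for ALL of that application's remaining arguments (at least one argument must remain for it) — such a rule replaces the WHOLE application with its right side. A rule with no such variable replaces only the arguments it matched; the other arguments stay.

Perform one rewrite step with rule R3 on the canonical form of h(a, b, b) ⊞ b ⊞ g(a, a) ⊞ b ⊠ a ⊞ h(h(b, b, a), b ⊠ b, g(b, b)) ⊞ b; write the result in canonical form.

Canonical form:  a ⊠ b ⊞ b ⊞ b ⊞ g(a, a) ⊞ h(a, b, b) ⊞ h(h(b, b, a), b ⊠ b, g(b, b))
Match R3:  consume a ⊠ b;  v := b ⊞ b ⊞ g(a, a) ⊞ h(a, b, b) ⊞ h(h(b, b, a), b ⊠ b, g(b, b)), w := b
Every leftover argument binds to the variable; the entire application is replaced.
Giving:  b

Answer: b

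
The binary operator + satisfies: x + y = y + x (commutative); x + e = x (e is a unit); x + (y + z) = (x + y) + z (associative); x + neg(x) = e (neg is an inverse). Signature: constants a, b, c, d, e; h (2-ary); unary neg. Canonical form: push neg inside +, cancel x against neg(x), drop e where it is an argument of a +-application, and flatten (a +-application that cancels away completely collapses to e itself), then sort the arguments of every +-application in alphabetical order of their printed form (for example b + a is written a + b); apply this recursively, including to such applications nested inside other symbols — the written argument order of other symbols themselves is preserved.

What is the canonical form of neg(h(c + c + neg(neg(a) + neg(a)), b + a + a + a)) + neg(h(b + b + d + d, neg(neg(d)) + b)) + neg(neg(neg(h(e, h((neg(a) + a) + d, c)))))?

Answer: neg(h(a + a + c + c, a + a + a + b)) + neg(h(b + b + d + d, b + d)) + neg(h(e, h(d, c)))

Derivation:
Push neg inside:  distribute neg over + and collapse double neg
Collect terms:  neg(h(a + a + c + c, a + a + a + b)) + neg(h(b + b + d + d, b + d)) + neg(h(e, h(d, c)))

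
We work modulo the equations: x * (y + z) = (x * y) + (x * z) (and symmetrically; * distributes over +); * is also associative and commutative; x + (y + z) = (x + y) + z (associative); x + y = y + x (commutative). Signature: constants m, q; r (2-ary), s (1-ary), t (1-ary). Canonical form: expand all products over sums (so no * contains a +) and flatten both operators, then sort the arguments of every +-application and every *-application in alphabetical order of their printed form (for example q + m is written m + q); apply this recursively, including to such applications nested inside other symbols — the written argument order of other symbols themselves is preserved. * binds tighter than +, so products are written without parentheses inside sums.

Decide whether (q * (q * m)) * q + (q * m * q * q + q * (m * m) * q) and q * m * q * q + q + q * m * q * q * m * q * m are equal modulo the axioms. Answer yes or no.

Left:  (q * (q * m)) * q + (q * m * q * q + q * (m * m) * q)
  Un-nest:  m * q * q * q + m * q * q * q + m * m * q * q
  Sort arguments:  m * m * q * q + m * q * q * q + m * q * q * q
Right:  q * m * q * q + q + q * m * q * q * m * q * m
  Flatten:  m * q * q * q + q + m * m * m * q * q * q * q
  Sort:  m * m * m * q * q * q * q + m * q * q * q + q

Answer: no — m * m * q * q + m * q * q * q + m * q * q * q vs m * m * m * q * q * q * q + m * q * q * q + q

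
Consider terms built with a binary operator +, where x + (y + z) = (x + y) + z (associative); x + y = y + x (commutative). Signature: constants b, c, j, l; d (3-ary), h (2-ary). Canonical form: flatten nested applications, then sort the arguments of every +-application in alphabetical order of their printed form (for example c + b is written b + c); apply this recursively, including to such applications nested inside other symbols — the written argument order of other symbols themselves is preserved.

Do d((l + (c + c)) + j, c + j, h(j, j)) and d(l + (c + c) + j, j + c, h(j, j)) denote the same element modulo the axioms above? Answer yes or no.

Answer: yes — both canonical forms are d(c + c + j + l, c + j, h(j, j))

Derivation:
Left:  d((l + (c + c)) + j, c + j, h(j, j))
  Work inside:  (l + (c + c)) + j
  Flatten:  l + c + c + j
  Sort:  c + c + j + l
  Reassemble:  d(c + c + j + l, c + j, h(j, j))
Right:  d(l + (c + c) + j, j + c, h(j, j))
  Work inside:  l + (c + c) + j
  Flatten:  l + c + c + j
  Order the arguments:  c + c + j + l
  Rebuild:  d(c + c + j + l, c + j, h(j, j))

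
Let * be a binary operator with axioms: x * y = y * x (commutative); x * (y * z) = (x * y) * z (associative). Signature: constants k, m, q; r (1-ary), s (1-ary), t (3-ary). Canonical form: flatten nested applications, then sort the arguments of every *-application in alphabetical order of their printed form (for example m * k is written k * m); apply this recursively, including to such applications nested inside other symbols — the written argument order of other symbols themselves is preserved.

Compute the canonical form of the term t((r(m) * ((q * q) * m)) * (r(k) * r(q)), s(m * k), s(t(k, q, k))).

Focus inside:  (r(m) * ((q * q) * m)) * (r(k) * r(q))
Merge nested applications:  r(m) * q * q * m * r(k) * r(q)
Sort:  m * q * q * r(k) * r(m) * r(q)
Reassemble:  t(m * q * q * r(k) * r(m) * r(q), s(k * m), s(t(k, q, k)))

Answer: t(m * q * q * r(k) * r(m) * r(q), s(k * m), s(t(k, q, k)))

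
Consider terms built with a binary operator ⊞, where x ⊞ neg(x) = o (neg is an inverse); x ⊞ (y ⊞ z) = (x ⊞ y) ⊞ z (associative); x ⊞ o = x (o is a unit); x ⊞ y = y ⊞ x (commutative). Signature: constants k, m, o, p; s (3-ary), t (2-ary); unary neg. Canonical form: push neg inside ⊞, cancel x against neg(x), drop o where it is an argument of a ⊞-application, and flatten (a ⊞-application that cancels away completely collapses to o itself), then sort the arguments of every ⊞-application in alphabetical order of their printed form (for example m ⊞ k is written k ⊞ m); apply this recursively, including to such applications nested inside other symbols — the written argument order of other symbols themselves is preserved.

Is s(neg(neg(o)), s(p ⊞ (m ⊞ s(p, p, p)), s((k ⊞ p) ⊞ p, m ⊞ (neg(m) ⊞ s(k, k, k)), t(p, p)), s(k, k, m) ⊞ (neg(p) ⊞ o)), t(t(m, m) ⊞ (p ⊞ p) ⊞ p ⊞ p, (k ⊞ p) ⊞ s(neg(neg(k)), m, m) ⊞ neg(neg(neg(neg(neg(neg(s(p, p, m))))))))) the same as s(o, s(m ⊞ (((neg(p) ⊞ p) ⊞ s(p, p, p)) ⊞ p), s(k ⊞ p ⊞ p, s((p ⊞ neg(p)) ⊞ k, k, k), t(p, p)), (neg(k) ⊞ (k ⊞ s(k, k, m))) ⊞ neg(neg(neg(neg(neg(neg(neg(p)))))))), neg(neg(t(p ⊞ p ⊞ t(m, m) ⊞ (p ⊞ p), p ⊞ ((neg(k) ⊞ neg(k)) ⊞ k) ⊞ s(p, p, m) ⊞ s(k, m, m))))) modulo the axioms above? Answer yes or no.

Left:  s(neg(neg(o)), s(p ⊞ (m ⊞ s(p, p, p)), s((k ⊞ p) ⊞ p, m ⊞ (neg(m) ⊞ s(k, k, k)), t(p, p)), s(k, k, m) ⊞ (neg(p) ⊞ o)), t(t(m, m) ⊞ (p ⊞ p) ⊞ p ⊞ p, (k ⊞ p) ⊞ s(neg(neg(k)), m, m) ⊞ neg(neg(neg(neg(neg(neg(s(p, p, m)))))))))
  Work inside:  (k ⊞ p) ⊞ s(neg(neg(k)), m, m) ⊞ neg(neg(neg(neg(neg(neg(s(p, p, m)))))))
  Push neg inside:  distribute neg over ⊞ and collapse double neg
  Combine occurrences:  k ⊞ p ⊞ s(k, m, m) ⊞ s(p, p, m)
  Put back:  s(o, s(m ⊞ p ⊞ s(p, p, p), s(k ⊞ p ⊞ p, s(k, k, k), t(p, p)), neg(p) ⊞ s(k, k, m)), t(p ⊞ p ⊞ p ⊞ p ⊞ t(m, m), k ⊞ p ⊞ s(k, m, m) ⊞ s(p, p, m)))
Right:  s(o, s(m ⊞ (((neg(p) ⊞ p) ⊞ s(p, p, p)) ⊞ p), s(k ⊞ p ⊞ p, s((p ⊞ neg(p)) ⊞ k, k, k), t(p, p)), (neg(k) ⊞ (k ⊞ s(k, k, m))) ⊞ neg(neg(neg(neg(neg(neg(neg(p)))))))), neg(neg(t(p ⊞ p ⊞ t(m, m) ⊞ (p ⊞ p), p ⊞ ((neg(k) ⊞ neg(k)) ⊞ k) ⊞ s(p, p, m) ⊞ s(k, m, m)))))
  Descend into:  (neg(k) ⊞ (k ⊞ s(k, k, m))) ⊞ neg(neg(neg(neg(neg(neg(neg(p)))))))
  Push neg inside:  distribute neg over ⊞ and collapse double neg
  Cancel inverse pairs:  k cancels
  Collect terms:  s(k, k, m) ⊞ neg(p)
  Order the arguments:  neg(p) ⊞ s(k, k, m)
  Rebuild:  s(o, s(m ⊞ p ⊞ s(p, p, p), s(k ⊞ p ⊞ p, s(k, k, k), t(p, p)), neg(p) ⊞ s(k, k, m)), t(p ⊞ p ⊞ p ⊞ p ⊞ t(m, m), neg(k) ⊞ p ⊞ s(k, m, m) ⊞ s(p, p, m)))

Answer: no — s(o, s(m ⊞ p ⊞ s(p, p, p), s(k ⊞ p ⊞ p, s(k, k, k), t(p, p)), neg(p) ⊞ s(k, k, m)), t(p ⊞ p ⊞ p ⊞ p ⊞ t(m, m), k ⊞ p ⊞ s(k, m, m) ⊞ s(p, p, m))) vs s(o, s(m ⊞ p ⊞ s(p, p, p), s(k ⊞ p ⊞ p, s(k, k, k), t(p, p)), neg(p) ⊞ s(k, k, m)), t(p ⊞ p ⊞ p ⊞ p ⊞ t(m, m), neg(k) ⊞ p ⊞ s(k, m, m) ⊞ s(p, p, m)))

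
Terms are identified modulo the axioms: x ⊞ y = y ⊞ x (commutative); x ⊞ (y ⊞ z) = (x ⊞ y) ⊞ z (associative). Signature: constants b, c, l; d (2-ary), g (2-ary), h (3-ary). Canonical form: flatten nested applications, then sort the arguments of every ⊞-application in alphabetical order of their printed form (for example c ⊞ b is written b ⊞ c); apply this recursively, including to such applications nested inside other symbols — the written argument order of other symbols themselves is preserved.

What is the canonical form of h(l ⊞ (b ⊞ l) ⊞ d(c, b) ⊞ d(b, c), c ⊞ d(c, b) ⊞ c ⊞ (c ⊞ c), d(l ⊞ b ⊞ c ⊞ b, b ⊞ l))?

Answer: h(b ⊞ d(b, c) ⊞ d(c, b) ⊞ l ⊞ l, c ⊞ c ⊞ c ⊞ c ⊞ d(c, b), d(b ⊞ b ⊞ c ⊞ l, b ⊞ l))

Derivation:
Work inside:  l ⊞ (b ⊞ l) ⊞ d(c, b) ⊞ d(b, c)
Merge nested applications:  l ⊞ b ⊞ l ⊞ d(c, b) ⊞ d(b, c)
Order the arguments:  b ⊞ d(b, c) ⊞ d(c, b) ⊞ l ⊞ l
Rebuild:  h(b ⊞ d(b, c) ⊞ d(c, b) ⊞ l ⊞ l, c ⊞ c ⊞ c ⊞ c ⊞ d(c, b), d(b ⊞ b ⊞ c ⊞ l, b ⊞ l))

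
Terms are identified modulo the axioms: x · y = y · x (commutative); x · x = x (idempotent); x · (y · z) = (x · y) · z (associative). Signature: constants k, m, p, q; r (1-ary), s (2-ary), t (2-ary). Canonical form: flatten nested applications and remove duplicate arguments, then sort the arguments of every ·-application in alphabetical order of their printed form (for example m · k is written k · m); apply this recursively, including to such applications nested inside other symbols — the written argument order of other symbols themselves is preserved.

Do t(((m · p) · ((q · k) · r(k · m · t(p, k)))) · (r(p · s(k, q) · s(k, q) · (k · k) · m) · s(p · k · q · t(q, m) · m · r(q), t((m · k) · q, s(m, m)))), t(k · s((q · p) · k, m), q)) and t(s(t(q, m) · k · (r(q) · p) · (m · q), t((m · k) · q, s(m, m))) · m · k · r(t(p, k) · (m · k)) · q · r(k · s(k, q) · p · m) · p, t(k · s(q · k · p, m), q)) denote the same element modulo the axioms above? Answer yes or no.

Left:  t(((m · p) · ((q · k) · r(k · m · t(p, k)))) · (r(p · s(k, q) · s(k, q) · (k · k) · m) · s(p · k · q · t(q, m) · m · r(q), t((m · k) · q, s(m, m)))), t(k · s((q · p) · k, m), q))
  Descend into:  ((m · p) · ((q · k) · r(k · m · t(p, k)))) · (r(p · s(k, q) · s(k, q) · (k · k) · m) · s(p · k · q · t(q, m) · m · r(q), t((m · k) · q, s(m, m))))
  Merge nested applications:  m · p · q · k · r(k · m · t(p, k)) · r(p · s(k, q) · s(k, q) · (k · k) · m) · s(p · k · q · t(q, m) · m · r(q), t((m · k) · q, s(m, m)))
  Canonicalize subterm:  r(p · s(k, q) · s(k, q) · (k · k) · m)  →  r(k · m · p · s(k, q))
  Inside:  s(p · k · q · t(q, m) · m · r(q), t((m · k) · q, s(m, m)))  →  s(k · m · p · q · r(q) · t(q, m), t(k · m · q, s(m, m)))
  Order the arguments:  k · m · p · q · r(k · m · p · s(k, q)) · r(k · m · t(p, k)) · s(k · m · p · q · r(q) · t(q, m), t(k · m · q, s(m, m)))
  Reassemble:  t(k · m · p · q · r(k · m · p · s(k, q)) · r(k · m · t(p, k)) · s(k · m · p · q · r(q) · t(q, m), t(k · m · q, s(m, m))), t(k · s(k · p · q, m), q))
Right:  t(s(t(q, m) · k · (r(q) · p) · (m · q), t((m · k) · q, s(m, m))) · m · k · r(t(p, k) · (m · k)) · q · r(k · s(k, q) · p · m) · p, t(k · s(q · k · p, m), q))
  Descend into:  s(t(q, m) · k · (r(q) · p) · (m · q), t((m · k) · q, s(m, m))) · m · k · r(t(p, k) · (m · k)) · q · r(k · s(k, q) · p · m) · p
  Inside:  s(t(q, m) · k · (r(q) · p) · (m · q), t((m · k) · q, s(m, m)))  →  s(k · m · p · q · r(q) · t(q, m), t(k · m · q, s(m, m)))
  Inside:  r(t(p, k) · (m · k))  →  r(k · m · t(p, k))
  Inside:  r(k · s(k, q) · p · m)  →  r(k · m · p · s(k, q))
  Sort arguments:  k · m · p · q · r(k · m · p · s(k, q)) · r(k · m · t(p, k)) · s(k · m · p · q · r(q) · t(q, m), t(k · m · q, s(m, m)))
  Reassemble:  t(k · m · p · q · r(k · m · p · s(k, q)) · r(k · m · t(p, k)) · s(k · m · p · q · r(q) · t(q, m), t(k · m · q, s(m, m))), t(k · s(k · p · q, m), q))

Answer: yes — both canonical forms are t(k · m · p · q · r(k · m · p · s(k, q)) · r(k · m · t(p, k)) · s(k · m · p · q · r(q) · t(q, m), t(k · m · q, s(m, m))), t(k · s(k · p · q, m), q))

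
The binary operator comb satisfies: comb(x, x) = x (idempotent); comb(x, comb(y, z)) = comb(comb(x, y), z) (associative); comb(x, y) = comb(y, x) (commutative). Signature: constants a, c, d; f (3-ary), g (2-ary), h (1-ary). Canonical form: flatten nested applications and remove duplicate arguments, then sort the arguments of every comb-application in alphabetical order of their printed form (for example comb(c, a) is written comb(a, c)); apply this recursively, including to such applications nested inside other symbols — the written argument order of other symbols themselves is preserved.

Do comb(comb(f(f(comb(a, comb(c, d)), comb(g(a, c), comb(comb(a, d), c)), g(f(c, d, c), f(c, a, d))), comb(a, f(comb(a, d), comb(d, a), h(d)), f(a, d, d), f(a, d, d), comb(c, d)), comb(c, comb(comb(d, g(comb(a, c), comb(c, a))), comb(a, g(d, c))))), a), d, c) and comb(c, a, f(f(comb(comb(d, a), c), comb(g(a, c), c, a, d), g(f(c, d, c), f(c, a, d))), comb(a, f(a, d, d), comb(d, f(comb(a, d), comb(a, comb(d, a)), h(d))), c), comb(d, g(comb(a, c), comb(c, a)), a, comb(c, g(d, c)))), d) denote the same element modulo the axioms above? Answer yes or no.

Left:  comb(comb(f(f(comb(a, comb(c, d)), comb(g(a, c), comb(comb(a, d), c)), g(f(c, d, c), f(c, a, d))), comb(a, f(comb(a, d), comb(d, a), h(d)), f(a, d, d), f(a, d, d), comb(c, d)), comb(c, comb(comb(d, g(comb(a, c), comb(c, a))), comb(a, g(d, c))))), a), d, c)
  Flatten:  comb(f(f(comb(a, comb(c, d)), comb(g(a, c), comb(comb(a, d), c)), g(f(c, d, c), f(c, a, d))), comb(a, f(comb(a, d), comb(d, a), h(d)), f(a, d, d), f(a, d, d), comb(c, d)), comb(c, comb(comb(d, g(comb(a, c), comb(c, a))), comb(a, g(d, c))))), a, d, c)
  Canonicalize subterm:  f(f(comb(a, comb(c, d)), comb(g(a, c), comb(comb(a, d), c)), g(f(c, d, c), f(c, a, d))), comb(a, f(comb(a, d), comb(d, a), h(d)), f(a, d, d), f(a, d, d), comb(c, d)), comb(c, comb(comb(d, g(comb(a, c), comb(c, a))), comb(a, g(d, c)))))  →  f(f(comb(a, c, d), comb(a, c, d, g(a, c)), g(f(c, d, c), f(c, a, d))), comb(a, c, d, f(a, d, d), f(comb(a, d), comb(a, d), h(d))), comb(a, c, d, g(comb(a, c), comb(a, c)), g(d, c)))
  Order the arguments:  comb(a, c, d, f(f(comb(a, c, d), comb(a, c, d, g(a, c)), g(f(c, d, c), f(c, a, d))), comb(a, c, d, f(a, d, d), f(comb(a, d), comb(a, d), h(d))), comb(a, c, d, g(comb(a, c), comb(a, c)), g(d, c))))
Right:  comb(c, a, f(f(comb(comb(d, a), c), comb(g(a, c), c, a, d), g(f(c, d, c), f(c, a, d))), comb(a, f(a, d, d), comb(d, f(comb(a, d), comb(a, comb(d, a)), h(d))), c), comb(d, g(comb(a, c), comb(c, a)), a, comb(c, g(d, c)))), d)
  Simplify inside:  f(f(comb(comb(d, a), c), comb(g(a, c), c, a, d), g(f(c, d, c), f(c, a, d))), comb(a, f(a, d, d), comb(d, f(comb(a, d), comb(a, comb(d, a)), h(d))), c), comb(d, g(comb(a, c), comb(c, a)), a, comb(c, g(d, c))))  →  f(f(comb(a, c, d), comb(a, c, d, g(a, c)), g(f(c, d, c), f(c, a, d))), comb(a, c, d, f(a, d, d), f(comb(a, d), comb(a, d), h(d))), comb(a, c, d, g(comb(a, c), comb(a, c)), g(d, c)))
  Sort arguments:  comb(a, c, d, f(f(comb(a, c, d), comb(a, c, d, g(a, c)), g(f(c, d, c), f(c, a, d))), comb(a, c, d, f(a, d, d), f(comb(a, d), comb(a, d), h(d))), comb(a, c, d, g(comb(a, c), comb(a, c)), g(d, c))))

Answer: yes — both canonical forms are comb(a, c, d, f(f(comb(a, c, d), comb(a, c, d, g(a, c)), g(f(c, d, c), f(c, a, d))), comb(a, c, d, f(a, d, d), f(comb(a, d), comb(a, d), h(d))), comb(a, c, d, g(comb(a, c), comb(a, c)), g(d, c))))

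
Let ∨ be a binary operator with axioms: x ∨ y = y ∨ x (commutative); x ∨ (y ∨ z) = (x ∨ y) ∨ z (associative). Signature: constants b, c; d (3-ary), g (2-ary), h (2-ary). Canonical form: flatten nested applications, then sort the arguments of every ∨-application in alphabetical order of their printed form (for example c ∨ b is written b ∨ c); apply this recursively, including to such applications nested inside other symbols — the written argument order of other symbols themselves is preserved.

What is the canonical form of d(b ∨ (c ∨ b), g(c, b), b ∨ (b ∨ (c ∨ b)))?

Answer: d(b ∨ b ∨ c, g(c, b), b ∨ b ∨ b ∨ c)

Derivation:
Work inside:  b ∨ (b ∨ (c ∨ b))
Merge nested applications:  b ∨ b ∨ c ∨ b
Sort:  b ∨ b ∨ b ∨ c
Reassemble:  d(b ∨ b ∨ c, g(c, b), b ∨ b ∨ b ∨ c)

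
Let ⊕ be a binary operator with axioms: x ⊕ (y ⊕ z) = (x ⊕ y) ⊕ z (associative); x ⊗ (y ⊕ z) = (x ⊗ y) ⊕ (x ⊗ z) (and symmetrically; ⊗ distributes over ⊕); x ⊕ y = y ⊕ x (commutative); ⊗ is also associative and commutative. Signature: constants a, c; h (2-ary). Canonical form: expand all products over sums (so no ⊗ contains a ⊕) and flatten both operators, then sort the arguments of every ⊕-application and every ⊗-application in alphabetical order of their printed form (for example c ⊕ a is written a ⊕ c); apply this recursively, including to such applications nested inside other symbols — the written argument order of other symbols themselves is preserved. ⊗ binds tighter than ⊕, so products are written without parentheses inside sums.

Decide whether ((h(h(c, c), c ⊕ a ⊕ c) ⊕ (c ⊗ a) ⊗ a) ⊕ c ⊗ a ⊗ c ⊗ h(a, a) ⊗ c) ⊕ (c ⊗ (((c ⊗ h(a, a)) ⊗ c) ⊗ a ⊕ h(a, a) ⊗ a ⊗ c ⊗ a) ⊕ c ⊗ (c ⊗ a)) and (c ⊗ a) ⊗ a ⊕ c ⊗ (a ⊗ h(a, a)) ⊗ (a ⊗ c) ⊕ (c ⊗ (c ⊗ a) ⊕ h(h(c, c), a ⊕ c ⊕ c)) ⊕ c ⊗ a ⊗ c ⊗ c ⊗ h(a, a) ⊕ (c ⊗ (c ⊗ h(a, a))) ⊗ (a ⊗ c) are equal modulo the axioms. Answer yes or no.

Answer: yes — both canonical forms are a ⊗ a ⊗ c ⊕ a ⊗ a ⊗ c ⊗ c ⊗ h(a, a) ⊕ a ⊗ c ⊗ c ⊕ a ⊗ c ⊗ c ⊗ c ⊗ h(a, a) ⊕ a ⊗ c ⊗ c ⊗ c ⊗ h(a, a) ⊕ h(h(c, c), a ⊕ c ⊕ c)

Derivation:
Left:  ((h(h(c, c), c ⊕ a ⊕ c) ⊕ (c ⊗ a) ⊗ a) ⊕ c ⊗ a ⊗ c ⊗ h(a, a) ⊗ c) ⊕ (c ⊗ (((c ⊗ h(a, a)) ⊗ c) ⊗ a ⊕ h(a, a) ⊗ a ⊗ c ⊗ a) ⊕ c ⊗ (c ⊗ a))
  Expand products over sums:  h(h(c, c), a ⊕ c ⊕ c) ⊕ a ⊗ a ⊗ c ⊕ a ⊗ c ⊗ c ⊗ c ⊗ h(a, a) ⊕ a ⊗ c ⊗ c ⊗ c ⊗ h(a, a) ⊕ a ⊗ a ⊗ c ⊗ c ⊗ h(a, a) ⊕ a ⊗ c ⊗ c
  Sort:  a ⊗ a ⊗ c ⊕ a ⊗ a ⊗ c ⊗ c ⊗ h(a, a) ⊕ a ⊗ c ⊗ c ⊕ a ⊗ c ⊗ c ⊗ c ⊗ h(a, a) ⊕ a ⊗ c ⊗ c ⊗ c ⊗ h(a, a) ⊕ h(h(c, c), a ⊕ c ⊕ c)
Right:  (c ⊗ a) ⊗ a ⊕ c ⊗ (a ⊗ h(a, a)) ⊗ (a ⊗ c) ⊕ (c ⊗ (c ⊗ a) ⊕ h(h(c, c), a ⊕ c ⊕ c)) ⊕ c ⊗ a ⊗ c ⊗ c ⊗ h(a, a) ⊕ (c ⊗ (c ⊗ h(a, a))) ⊗ (a ⊗ c)
  Flatten:  a ⊗ a ⊗ c ⊕ a ⊗ a ⊗ c ⊗ c ⊗ h(a, a) ⊕ a ⊗ c ⊗ c ⊕ h(h(c, c), a ⊕ c ⊕ c) ⊕ a ⊗ c ⊗ c ⊗ c ⊗ h(a, a) ⊕ a ⊗ c ⊗ c ⊗ c ⊗ h(a, a)
  Sort arguments:  a ⊗ a ⊗ c ⊕ a ⊗ a ⊗ c ⊗ c ⊗ h(a, a) ⊕ a ⊗ c ⊗ c ⊕ a ⊗ c ⊗ c ⊗ c ⊗ h(a, a) ⊕ a ⊗ c ⊗ c ⊗ c ⊗ h(a, a) ⊕ h(h(c, c), a ⊕ c ⊕ c)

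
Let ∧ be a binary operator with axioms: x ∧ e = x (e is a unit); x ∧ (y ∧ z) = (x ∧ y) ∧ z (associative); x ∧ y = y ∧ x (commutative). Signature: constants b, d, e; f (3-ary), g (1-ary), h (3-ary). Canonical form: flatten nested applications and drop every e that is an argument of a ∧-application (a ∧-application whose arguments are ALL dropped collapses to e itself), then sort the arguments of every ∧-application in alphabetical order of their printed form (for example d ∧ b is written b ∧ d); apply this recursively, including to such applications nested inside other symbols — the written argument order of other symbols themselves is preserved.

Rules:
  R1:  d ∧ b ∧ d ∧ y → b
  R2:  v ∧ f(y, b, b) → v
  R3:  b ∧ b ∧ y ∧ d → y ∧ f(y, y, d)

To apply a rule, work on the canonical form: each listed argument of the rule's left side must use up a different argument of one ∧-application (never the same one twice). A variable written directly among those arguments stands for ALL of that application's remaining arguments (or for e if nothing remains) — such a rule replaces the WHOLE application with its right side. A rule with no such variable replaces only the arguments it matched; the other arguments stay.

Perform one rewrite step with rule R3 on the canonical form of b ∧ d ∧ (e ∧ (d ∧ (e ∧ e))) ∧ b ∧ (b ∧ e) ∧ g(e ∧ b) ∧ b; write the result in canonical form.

Answer: b ∧ b ∧ d ∧ f(b ∧ b ∧ d ∧ g(b), b ∧ b ∧ d ∧ g(b), d) ∧ g(b)

Derivation:
Canonical form:  b ∧ b ∧ b ∧ b ∧ d ∧ d ∧ g(b)
R3 matches:  uses b, b, d;  y := b ∧ b ∧ d ∧ g(b)
Every leftover argument binds to the variable; the entire application is replaced.
Result:  b ∧ b ∧ d ∧ f(b ∧ b ∧ d ∧ g(b), b ∧ b ∧ d ∧ g(b), d) ∧ g(b)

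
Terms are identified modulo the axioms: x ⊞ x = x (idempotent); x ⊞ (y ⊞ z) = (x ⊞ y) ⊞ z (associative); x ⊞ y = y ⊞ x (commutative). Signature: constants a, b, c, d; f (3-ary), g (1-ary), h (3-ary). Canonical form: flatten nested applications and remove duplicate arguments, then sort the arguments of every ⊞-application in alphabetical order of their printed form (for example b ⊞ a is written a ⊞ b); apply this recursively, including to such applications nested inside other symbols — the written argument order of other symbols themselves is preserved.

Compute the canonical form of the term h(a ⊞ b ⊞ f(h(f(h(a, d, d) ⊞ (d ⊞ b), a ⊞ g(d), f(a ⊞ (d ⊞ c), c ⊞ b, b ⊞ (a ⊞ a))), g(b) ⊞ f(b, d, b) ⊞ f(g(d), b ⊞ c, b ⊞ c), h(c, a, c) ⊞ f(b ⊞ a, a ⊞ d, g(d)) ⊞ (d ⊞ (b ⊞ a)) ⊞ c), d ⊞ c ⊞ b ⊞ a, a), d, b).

Descend into:  a ⊞ b ⊞ f(h(f(h(a, d, d) ⊞ (d ⊞ b), a ⊞ g(d), f(a ⊞ (d ⊞ c), c ⊞ b, b ⊞ (a ⊞ a))), g(b) ⊞ f(b, d, b) ⊞ f(g(d), b ⊞ c, b ⊞ c), h(c, a, c) ⊞ f(b ⊞ a, a ⊞ d, g(d)) ⊞ (d ⊞ (b ⊞ a)) ⊞ c), d ⊞ c ⊞ b ⊞ a, a)
Canonicalize subterm:  f(h(f(h(a, d, d) ⊞ (d ⊞ b), a ⊞ g(d), f(a ⊞ (d ⊞ c), c ⊞ b, b ⊞ (a ⊞ a))), g(b) ⊞ f(b, d, b) ⊞ f(g(d), b ⊞ c, b ⊞ c), h(c, a, c) ⊞ f(b ⊞ a, a ⊞ d, g(d)) ⊞ (d ⊞ (b ⊞ a)) ⊞ c), d ⊞ c ⊞ b ⊞ a, a)  →  f(h(f(b ⊞ d ⊞ h(a, d, d), a ⊞ g(d), f(a ⊞ c ⊞ d, b ⊞ c, a ⊞ b)), f(b, d, b) ⊞ f(g(d), b ⊞ c, b ⊞ c) ⊞ g(b), a ⊞ b ⊞ c ⊞ d ⊞ f(a ⊞ b, a ⊞ d, g(d)) ⊞ h(c, a, c)), a ⊞ b ⊞ c ⊞ d, a)
Sort:  a ⊞ b ⊞ f(h(f(b ⊞ d ⊞ h(a, d, d), a ⊞ g(d), f(a ⊞ c ⊞ d, b ⊞ c, a ⊞ b)), f(b, d, b) ⊞ f(g(d), b ⊞ c, b ⊞ c) ⊞ g(b), a ⊞ b ⊞ c ⊞ d ⊞ f(a ⊞ b, a ⊞ d, g(d)) ⊞ h(c, a, c)), a ⊞ b ⊞ c ⊞ d, a)
Rebuild:  h(a ⊞ b ⊞ f(h(f(b ⊞ d ⊞ h(a, d, d), a ⊞ g(d), f(a ⊞ c ⊞ d, b ⊞ c, a ⊞ b)), f(b, d, b) ⊞ f(g(d), b ⊞ c, b ⊞ c) ⊞ g(b), a ⊞ b ⊞ c ⊞ d ⊞ f(a ⊞ b, a ⊞ d, g(d)) ⊞ h(c, a, c)), a ⊞ b ⊞ c ⊞ d, a), d, b)

Answer: h(a ⊞ b ⊞ f(h(f(b ⊞ d ⊞ h(a, d, d), a ⊞ g(d), f(a ⊞ c ⊞ d, b ⊞ c, a ⊞ b)), f(b, d, b) ⊞ f(g(d), b ⊞ c, b ⊞ c) ⊞ g(b), a ⊞ b ⊞ c ⊞ d ⊞ f(a ⊞ b, a ⊞ d, g(d)) ⊞ h(c, a, c)), a ⊞ b ⊞ c ⊞ d, a), d, b)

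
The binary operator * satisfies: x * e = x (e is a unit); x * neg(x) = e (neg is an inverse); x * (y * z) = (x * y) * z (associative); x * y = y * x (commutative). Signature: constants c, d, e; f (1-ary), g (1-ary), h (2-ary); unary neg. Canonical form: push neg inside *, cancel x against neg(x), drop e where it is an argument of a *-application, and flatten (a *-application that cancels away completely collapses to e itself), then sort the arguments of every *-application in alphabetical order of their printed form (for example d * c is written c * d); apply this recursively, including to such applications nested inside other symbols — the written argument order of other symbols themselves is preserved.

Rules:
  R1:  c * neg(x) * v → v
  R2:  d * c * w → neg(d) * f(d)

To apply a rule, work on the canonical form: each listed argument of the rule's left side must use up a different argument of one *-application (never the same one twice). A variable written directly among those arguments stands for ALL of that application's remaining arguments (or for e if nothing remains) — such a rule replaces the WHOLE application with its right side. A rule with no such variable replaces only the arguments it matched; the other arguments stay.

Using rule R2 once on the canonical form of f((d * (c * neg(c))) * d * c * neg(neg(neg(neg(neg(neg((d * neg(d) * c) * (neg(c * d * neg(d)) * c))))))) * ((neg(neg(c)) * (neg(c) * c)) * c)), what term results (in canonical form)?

Answer: f(f(d) * neg(d))

Derivation:
Canonical form:  f(c * c * c * c * d * d)
Apply R2:  consuming c, d;  w := c * c * c * d
Every leftover argument binds to the variable; the entire application is replaced.
Giving:  f(f(d) * neg(d))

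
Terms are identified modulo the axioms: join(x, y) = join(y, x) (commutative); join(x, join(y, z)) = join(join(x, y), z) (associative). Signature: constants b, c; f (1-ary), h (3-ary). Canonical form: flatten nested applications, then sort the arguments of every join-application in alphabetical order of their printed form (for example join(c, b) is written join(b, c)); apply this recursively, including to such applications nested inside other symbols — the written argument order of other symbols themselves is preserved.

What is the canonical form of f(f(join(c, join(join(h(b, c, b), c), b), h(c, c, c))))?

Descend into:  join(c, join(join(h(b, c, b), c), b), h(c, c, c))
Un-nest:  join(c, h(b, c, b), c, b, h(c, c, c))
Order the arguments:  join(b, c, c, h(b, c, b), h(c, c, c))
Reassemble:  f(f(join(b, c, c, h(b, c, b), h(c, c, c))))

Answer: f(f(join(b, c, c, h(b, c, b), h(c, c, c))))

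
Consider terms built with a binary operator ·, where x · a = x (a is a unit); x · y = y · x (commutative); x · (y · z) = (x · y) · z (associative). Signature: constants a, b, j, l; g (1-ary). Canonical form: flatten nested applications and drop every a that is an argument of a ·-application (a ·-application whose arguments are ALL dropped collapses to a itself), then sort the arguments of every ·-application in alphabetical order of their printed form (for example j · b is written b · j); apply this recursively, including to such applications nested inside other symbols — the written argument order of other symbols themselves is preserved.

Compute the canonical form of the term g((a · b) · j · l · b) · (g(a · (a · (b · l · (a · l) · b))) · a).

Flatten:  g((a · b) · j · l · b) · g(a · (a · (b · l · (a · l) · b))) · a
Simplify inside:  g((a · b) · j · l · b)  →  g(b · b · j · l)
Simplify inside:  g(a · (a · (b · l · (a · l) · b)))  →  g(b · b · l · l)
Unit:  drop a
Sort:  g(b · b · j · l) · g(b · b · l · l)

Answer: g(b · b · j · l) · g(b · b · l · l)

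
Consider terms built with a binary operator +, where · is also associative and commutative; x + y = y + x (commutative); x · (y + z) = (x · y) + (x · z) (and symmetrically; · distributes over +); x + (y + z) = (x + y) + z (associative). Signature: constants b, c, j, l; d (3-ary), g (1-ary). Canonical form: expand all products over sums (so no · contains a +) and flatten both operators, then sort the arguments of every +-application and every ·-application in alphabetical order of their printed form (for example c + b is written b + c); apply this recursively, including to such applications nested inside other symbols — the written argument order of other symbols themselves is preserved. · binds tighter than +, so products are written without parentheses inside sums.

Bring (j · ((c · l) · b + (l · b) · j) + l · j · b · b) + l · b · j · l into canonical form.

Expand products over sums:  b · c · j · l + b · j · j · l + b · b · j · l + b · j · l · l
Sort arguments:  b · b · j · l + b · c · j · l + b · j · j · l + b · j · l · l

Answer: b · b · j · l + b · c · j · l + b · j · j · l + b · j · l · l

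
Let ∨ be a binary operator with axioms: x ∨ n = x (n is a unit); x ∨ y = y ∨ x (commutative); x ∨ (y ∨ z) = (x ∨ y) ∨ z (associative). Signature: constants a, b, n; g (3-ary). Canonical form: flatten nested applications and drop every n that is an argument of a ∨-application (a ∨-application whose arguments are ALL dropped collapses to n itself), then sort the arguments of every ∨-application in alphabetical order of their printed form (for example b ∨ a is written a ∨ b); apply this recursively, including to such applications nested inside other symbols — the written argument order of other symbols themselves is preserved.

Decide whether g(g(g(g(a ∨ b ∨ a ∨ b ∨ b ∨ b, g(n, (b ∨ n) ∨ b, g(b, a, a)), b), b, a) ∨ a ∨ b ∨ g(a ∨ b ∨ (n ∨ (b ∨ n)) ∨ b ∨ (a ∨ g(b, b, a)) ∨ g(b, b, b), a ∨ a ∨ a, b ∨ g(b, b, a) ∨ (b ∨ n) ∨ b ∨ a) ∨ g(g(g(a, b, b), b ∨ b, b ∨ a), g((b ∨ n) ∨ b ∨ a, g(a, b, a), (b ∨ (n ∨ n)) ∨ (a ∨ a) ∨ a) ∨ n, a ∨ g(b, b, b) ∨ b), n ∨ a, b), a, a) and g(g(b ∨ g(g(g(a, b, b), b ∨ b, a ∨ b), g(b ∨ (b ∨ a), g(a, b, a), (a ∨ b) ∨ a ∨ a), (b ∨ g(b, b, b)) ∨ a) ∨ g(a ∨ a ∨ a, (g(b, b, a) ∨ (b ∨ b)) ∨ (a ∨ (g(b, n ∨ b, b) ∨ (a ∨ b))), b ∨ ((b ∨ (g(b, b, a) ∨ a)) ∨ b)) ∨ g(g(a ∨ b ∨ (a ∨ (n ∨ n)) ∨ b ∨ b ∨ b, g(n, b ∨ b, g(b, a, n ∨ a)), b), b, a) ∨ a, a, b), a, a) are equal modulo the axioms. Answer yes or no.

Answer: no — g(g(a ∨ b ∨ g(a ∨ a ∨ b ∨ b ∨ b ∨ g(b, b, a) ∨ g(b, b, b), a ∨ a ∨ a, a ∨ b ∨ b ∨ b ∨ g(b, b, a)) ∨ g(g(a ∨ a ∨ b ∨ b ∨ b ∨ b, g(n, b ∨ b, g(b, a, a)), b), b, a) ∨ g(g(g(a, b, b), b ∨ b, a ∨ b), g(a ∨ b ∨ b, g(a, b, a), a ∨ a ∨ a ∨ b), a ∨ b ∨ g(b, b, b)), a, b), a, a) vs g(g(a ∨ b ∨ g(a ∨ a ∨ a, a ∨ a ∨ b ∨ b ∨ b ∨ g(b, b, a) ∨ g(b, b, b), a ∨ b ∨ b ∨ b ∨ g(b, b, a)) ∨ g(g(a ∨ a ∨ b ∨ b ∨ b ∨ b, g(n, b ∨ b, g(b, a, a)), b), b, a) ∨ g(g(g(a, b, b), b ∨ b, a ∨ b), g(a ∨ b ∨ b, g(a, b, a), a ∨ a ∨ a ∨ b), a ∨ b ∨ g(b, b, b)), a, b), a, a)

Derivation:
Left:  g(g(g(g(a ∨ b ∨ a ∨ b ∨ b ∨ b, g(n, (b ∨ n) ∨ b, g(b, a, a)), b), b, a) ∨ a ∨ b ∨ g(a ∨ b ∨ (n ∨ (b ∨ n)) ∨ b ∨ (a ∨ g(b, b, a)) ∨ g(b, b, b), a ∨ a ∨ a, b ∨ g(b, b, a) ∨ (b ∨ n) ∨ b ∨ a) ∨ g(g(g(a, b, b), b ∨ b, b ∨ a), g((b ∨ n) ∨ b ∨ a, g(a, b, a), (b ∨ (n ∨ n)) ∨ (a ∨ a) ∨ a) ∨ n, a ∨ g(b, b, b) ∨ b), n ∨ a, b), a, a)
  Work inside:  g(g(a ∨ b ∨ a ∨ b ∨ b ∨ b, g(n, (b ∨ n) ∨ b, g(b, a, a)), b), b, a) ∨ a ∨ b ∨ g(a ∨ b ∨ (n ∨ (b ∨ n)) ∨ b ∨ (a ∨ g(b, b, a)) ∨ g(b, b, b), a ∨ a ∨ a, b ∨ g(b, b, a) ∨ (b ∨ n) ∨ b ∨ a) ∨ g(g(g(a, b, b), b ∨ b, b ∨ a), g((b ∨ n) ∨ b ∨ a, g(a, b, a), (b ∨ (n ∨ n)) ∨ (a ∨ a) ∨ a) ∨ n, a ∨ g(b, b, b) ∨ b)
  Simplify inside:  g(g(a ∨ b ∨ a ∨ b ∨ b ∨ b, g(n, (b ∨ n) ∨ b, g(b, a, a)), b), b, a)  →  g(g(a ∨ a ∨ b ∨ b ∨ b ∨ b, g(n, b ∨ b, g(b, a, a)), b), b, a)
  Inside:  g(a ∨ b ∨ (n ∨ (b ∨ n)) ∨ b ∨ (a ∨ g(b, b, a)) ∨ g(b, b, b), a ∨ a ∨ a, b ∨ g(b, b, a) ∨ (b ∨ n) ∨ b ∨ a)  →  g(a ∨ a ∨ b ∨ b ∨ b ∨ g(b, b, a) ∨ g(b, b, b), a ∨ a ∨ a, a ∨ b ∨ b ∨ b ∨ g(b, b, a))
  Inside:  g(g(g(a, b, b), b ∨ b, b ∨ a), g((b ∨ n) ∨ b ∨ a, g(a, b, a), (b ∨ (n ∨ n)) ∨ (a ∨ a) ∨ a) ∨ n, a ∨ g(b, b, b) ∨ b)  →  g(g(g(a, b, b), b ∨ b, a ∨ b), g(a ∨ b ∨ b, g(a, b, a), a ∨ a ∨ a ∨ b), a ∨ b ∨ g(b, b, b))
  Sort:  a ∨ b ∨ g(a ∨ a ∨ b ∨ b ∨ b ∨ g(b, b, a) ∨ g(b, b, b), a ∨ a ∨ a, a ∨ b ∨ b ∨ b ∨ g(b, b, a)) ∨ g(g(a ∨ a ∨ b ∨ b ∨ b ∨ b, g(n, b ∨ b, g(b, a, a)), b), b, a) ∨ g(g(g(a, b, b), b ∨ b, a ∨ b), g(a ∨ b ∨ b, g(a, b, a), a ∨ a ∨ a ∨ b), a ∨ b ∨ g(b, b, b))
  Reassemble:  g(g(a ∨ b ∨ g(a ∨ a ∨ b ∨ b ∨ b ∨ g(b, b, a) ∨ g(b, b, b), a ∨ a ∨ a, a ∨ b ∨ b ∨ b ∨ g(b, b, a)) ∨ g(g(a ∨ a ∨ b ∨ b ∨ b ∨ b, g(n, b ∨ b, g(b, a, a)), b), b, a) ∨ g(g(g(a, b, b), b ∨ b, a ∨ b), g(a ∨ b ∨ b, g(a, b, a), a ∨ a ∨ a ∨ b), a ∨ b ∨ g(b, b, b)), a, b), a, a)
Right:  g(g(b ∨ g(g(g(a, b, b), b ∨ b, a ∨ b), g(b ∨ (b ∨ a), g(a, b, a), (a ∨ b) ∨ a ∨ a), (b ∨ g(b, b, b)) ∨ a) ∨ g(a ∨ a ∨ a, (g(b, b, a) ∨ (b ∨ b)) ∨ (a ∨ (g(b, n ∨ b, b) ∨ (a ∨ b))), b ∨ ((b ∨ (g(b, b, a) ∨ a)) ∨ b)) ∨ g(g(a ∨ b ∨ (a ∨ (n ∨ n)) ∨ b ∨ b ∨ b, g(n, b ∨ b, g(b, a, n ∨ a)), b), b, a) ∨ a, a, b), a, a)
  Work inside:  b ∨ g(g(g(a, b, b), b ∨ b, a ∨ b), g(b ∨ (b ∨ a), g(a, b, a), (a ∨ b) ∨ a ∨ a), (b ∨ g(b, b, b)) ∨ a) ∨ g(a ∨ a ∨ a, (g(b, b, a) ∨ (b ∨ b)) ∨ (a ∨ (g(b, n ∨ b, b) ∨ (a ∨ b))), b ∨ ((b ∨ (g(b, b, a) ∨ a)) ∨ b)) ∨ g(g(a ∨ b ∨ (a ∨ (n ∨ n)) ∨ b ∨ b ∨ b, g(n, b ∨ b, g(b, a, n ∨ a)), b), b, a) ∨ a
  Canonicalize subterm:  g(g(g(a, b, b), b ∨ b, a ∨ b), g(b ∨ (b ∨ a), g(a, b, a), (a ∨ b) ∨ a ∨ a), (b ∨ g(b, b, b)) ∨ a)  →  g(g(g(a, b, b), b ∨ b, a ∨ b), g(a ∨ b ∨ b, g(a, b, a), a ∨ a ∨ a ∨ b), a ∨ b ∨ g(b, b, b))
  Canonicalize subterm:  g(a ∨ a ∨ a, (g(b, b, a) ∨ (b ∨ b)) ∨ (a ∨ (g(b, n ∨ b, b) ∨ (a ∨ b))), b ∨ ((b ∨ (g(b, b, a) ∨ a)) ∨ b))  →  g(a ∨ a ∨ a, a ∨ a ∨ b ∨ b ∨ b ∨ g(b, b, a) ∨ g(b, b, b), a ∨ b ∨ b ∨ b ∨ g(b, b, a))
  Canonicalize subterm:  g(g(a ∨ b ∨ (a ∨ (n ∨ n)) ∨ b ∨ b ∨ b, g(n, b ∨ b, g(b, a, n ∨ a)), b), b, a)  →  g(g(a ∨ a ∨ b ∨ b ∨ b ∨ b, g(n, b ∨ b, g(b, a, a)), b), b, a)
  Sort arguments:  a ∨ b ∨ g(a ∨ a ∨ a, a ∨ a ∨ b ∨ b ∨ b ∨ g(b, b, a) ∨ g(b, b, b), a ∨ b ∨ b ∨ b ∨ g(b, b, a)) ∨ g(g(a ∨ a ∨ b ∨ b ∨ b ∨ b, g(n, b ∨ b, g(b, a, a)), b), b, a) ∨ g(g(g(a, b, b), b ∨ b, a ∨ b), g(a ∨ b ∨ b, g(a, b, a), a ∨ a ∨ a ∨ b), a ∨ b ∨ g(b, b, b))
  Put back:  g(g(a ∨ b ∨ g(a ∨ a ∨ a, a ∨ a ∨ b ∨ b ∨ b ∨ g(b, b, a) ∨ g(b, b, b), a ∨ b ∨ b ∨ b ∨ g(b, b, a)) ∨ g(g(a ∨ a ∨ b ∨ b ∨ b ∨ b, g(n, b ∨ b, g(b, a, a)), b), b, a) ∨ g(g(g(a, b, b), b ∨ b, a ∨ b), g(a ∨ b ∨ b, g(a, b, a), a ∨ a ∨ a ∨ b), a ∨ b ∨ g(b, b, b)), a, b), a, a)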